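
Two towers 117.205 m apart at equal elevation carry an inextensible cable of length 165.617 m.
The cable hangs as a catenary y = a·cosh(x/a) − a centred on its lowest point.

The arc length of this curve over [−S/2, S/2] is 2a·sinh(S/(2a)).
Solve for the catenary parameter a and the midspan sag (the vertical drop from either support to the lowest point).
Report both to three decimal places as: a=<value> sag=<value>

a=39.342 sag=52.337

seed: a₀ = √(S³/(24(L−S))) = √(117.205³/(24·48.412)) = 37.225203
iter 1: u=1.574269  f(a)=+6.365e+00  f'(a)=-3.305e+00  a ← 37.225203 − (+6.365e+00/-3.305e+00) = 39.150984
iter 2: u=1.496833  f(a)=+5.273e-01  f'(a)=-2.778e+00  a ← 39.150984 − (+5.273e-01/-2.778e+00) = 39.340771
iter 3: u=1.489612  f(a)=+4.341e-03  f'(a)=-2.733e+00  a ← 39.340771 − (+4.341e-03/-2.733e+00) = 39.342359
iter 4: u=1.489552  f(a)=+2.995e-07  f'(a)=-2.733e+00  a ← 39.342359 − (+2.995e-07/-2.733e+00) = 39.342359
iter 5: u=1.489552  f(a)=+2.842e-14  f'(a)=-2.733e+00  a ← 39.342359 − (+2.842e-14/-2.733e+00) = 39.342359
converged: |Δa| < 1e-12 after 5 iterations
sag = a·(cosh(S/(2a)) − 1) = 39.342359·(cosh(1.489552) − 1) = 52.336804
T_max/T_min = cosh(S/(2a)) = 2.330291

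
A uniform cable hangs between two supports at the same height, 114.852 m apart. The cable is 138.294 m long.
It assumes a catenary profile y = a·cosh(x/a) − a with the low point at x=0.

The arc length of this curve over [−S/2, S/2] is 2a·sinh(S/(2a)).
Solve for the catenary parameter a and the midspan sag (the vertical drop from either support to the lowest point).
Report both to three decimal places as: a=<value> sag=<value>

a=53.412 sag=33.962

seed: a₀ = √(S³/(24(L−S))) = √(114.852³/(24·23.442)) = 51.892536
iter 1: u=1.106633  f(a)=+1.478e+00  f'(a)=-1.019e+00  a ← 51.892536 − (+1.478e+00/-1.019e+00) = 53.342838
iter 2: u=1.076546  f(a)=+6.423e-02  f'(a)=-9.323e-01  a ← 53.342838 − (+6.423e-02/-9.323e-01) = 53.411731
iter 3: u=1.075157  f(a)=+1.335e-04  f'(a)=-9.284e-01  a ← 53.411731 − (+1.335e-04/-9.284e-01) = 53.411875
iter 4: u=1.075154  f(a)=+5.792e-10  f'(a)=-9.284e-01  a ← 53.411875 − (+5.792e-10/-9.284e-01) = 53.411875
iter 5: u=1.075154  f(a)=-2.842e-14  f'(a)=-9.284e-01  a ← 53.411875 − (-2.842e-14/-9.284e-01) = 53.411875
converged: |Δa| < 1e-12 after 5 iterations
sag = a·(cosh(S/(2a)) − 1) = 53.411875·(cosh(1.075154) − 1) = 33.961668
T_max/T_min = cosh(S/(2a)) = 1.635845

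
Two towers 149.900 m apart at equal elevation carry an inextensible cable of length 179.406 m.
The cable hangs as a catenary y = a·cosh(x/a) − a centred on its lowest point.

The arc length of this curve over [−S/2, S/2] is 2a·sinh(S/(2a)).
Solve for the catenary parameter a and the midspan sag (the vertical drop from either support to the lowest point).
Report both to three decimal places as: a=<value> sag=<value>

seed: a₀ = √(S³/(24(L−S))) = √(149.900³/(24·29.506)) = 68.967052
iter 1: u=1.086751  f(a)=+1.792e+00  f'(a)=-9.611e-01  a ← 68.967052 − (+1.792e+00/-9.611e-01) = 70.831830
iter 2: u=1.058140  f(a)=+7.526e-02  f'(a)=-8.819e-01  a ← 70.831830 − (+7.526e-02/-8.819e-01) = 70.917169
iter 3: u=1.056867  f(a)=+1.456e-04  f'(a)=-8.785e-01  a ← 70.917169 − (+1.456e-04/-8.785e-01) = 70.917335
iter 4: u=1.056864  f(a)=+5.473e-10  f'(a)=-8.785e-01  a ← 70.917335 − (+5.473e-10/-8.785e-01) = 70.917335
iter 5: u=1.056864  f(a)=-2.842e-14  f'(a)=-8.785e-01  a ← 70.917335 − (-2.842e-14/-8.785e-01) = 70.917335
converged: |Δa| < 1e-12 after 5 iterations
sag = a·(cosh(S/(2a)) − 1) = 70.917335·(cosh(1.056864) − 1) = 43.432552
T_max/T_min = cosh(S/(2a)) = 1.612439

a=70.917 sag=43.433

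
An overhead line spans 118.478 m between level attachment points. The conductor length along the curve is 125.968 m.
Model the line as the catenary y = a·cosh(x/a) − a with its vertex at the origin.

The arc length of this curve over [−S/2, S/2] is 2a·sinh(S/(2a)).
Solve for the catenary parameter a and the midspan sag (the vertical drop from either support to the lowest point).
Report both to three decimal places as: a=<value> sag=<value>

seed: a₀ = √(S³/(24(L−S))) = √(118.478³/(24·7.490)) = 96.185596
iter 1: u=0.615882  f(a)=+1.433e-01  f'(a)=-1.617e-01  a ← 96.185596 − (+1.433e-01/-1.617e-01) = 97.071906
iter 2: u=0.610259  f(a)=+2.005e-03  f'(a)=-1.572e-01  a ← 97.071906 − (+2.005e-03/-1.572e-01) = 97.084661
iter 3: u=0.610179  f(a)=+4.049e-07  f'(a)=-1.572e-01  a ← 97.084661 − (+4.049e-07/-1.572e-01) = 97.084663
iter 4: u=0.610179  f(a)=+1.421e-14  f'(a)=-1.572e-01  a ← 97.084663 − (+1.421e-14/-1.572e-01) = 97.084663
converged: |Δa| < 1e-12 after 4 iterations
sag = a·(cosh(S/(2a)) − 1) = 97.084663·(cosh(0.610179) − 1) = 18.640944
T_max/T_min = cosh(S/(2a)) = 1.192007

a=97.085 sag=18.641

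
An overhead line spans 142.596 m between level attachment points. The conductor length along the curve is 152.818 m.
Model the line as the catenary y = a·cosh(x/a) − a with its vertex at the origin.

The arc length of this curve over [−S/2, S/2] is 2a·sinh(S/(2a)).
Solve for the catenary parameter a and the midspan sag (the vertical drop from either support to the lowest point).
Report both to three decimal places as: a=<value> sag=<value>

seed: a₀ = √(S³/(24(L−S))) = √(142.596³/(24·10.222)) = 108.714496
iter 1: u=0.655828  f(a)=+2.221e-01  f'(a)=-1.963e-01  a ← 108.714496 − (+2.221e-01/-1.963e-01) = 109.846094
iter 2: u=0.649072  f(a)=+3.515e-03  f'(a)=-1.901e-01  a ← 109.846094 − (+3.515e-03/-1.901e-01) = 109.864587
iter 3: u=0.648963  f(a)=+9.121e-07  f'(a)=-1.900e-01  a ← 109.864587 − (+9.121e-07/-1.900e-01) = 109.864591
iter 4: u=0.648963  f(a)=+5.684e-14  f'(a)=-1.900e-01  a ← 109.864591 − (+5.684e-14/-1.900e-01) = 109.864591
converged: |Δa| < 1e-12 after 4 iterations
sag = a·(cosh(S/(2a)) − 1) = 109.864591·(cosh(0.648963) − 1) = 23.958291
T_max/T_min = cosh(S/(2a)) = 1.218071

a=109.865 sag=23.958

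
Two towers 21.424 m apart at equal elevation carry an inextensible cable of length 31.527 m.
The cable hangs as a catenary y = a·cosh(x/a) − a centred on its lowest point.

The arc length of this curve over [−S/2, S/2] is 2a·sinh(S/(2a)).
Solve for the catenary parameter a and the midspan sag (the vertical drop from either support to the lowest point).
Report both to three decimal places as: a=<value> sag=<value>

a=6.777 sag=10.381

seed: a₀ = √(S³/(24(L−S))) = √(21.424³/(24·10.103)) = 6.368249
iter 1: u=1.682095  f(a)=+1.529e+00  f'(a)=-4.166e+00  a ← 6.368249 − (+1.529e+00/-4.166e+00) = 6.735351
iter 2: u=1.590414  f(a)=+1.422e-01  f'(a)=-3.424e+00  a ← 6.735351 − (+1.422e-01/-3.424e+00) = 6.776882
iter 3: u=1.580668  f(a)=+1.508e-03  f'(a)=-3.352e+00  a ← 6.776882 − (+1.508e-03/-3.352e+00) = 6.777332
iter 4: u=1.580563  f(a)=+1.736e-07  f'(a)=-3.351e+00  a ← 6.777332 − (+1.736e-07/-3.351e+00) = 6.777332
iter 5: u=1.580563  f(a)=-3.553e-15  f'(a)=-3.351e+00  a ← 6.777332 − (-3.553e-15/-3.351e+00) = 6.777332
converged: |Δa| < 1e-12 after 5 iterations
sag = a·(cosh(S/(2a)) − 1) = 6.777332·(cosh(1.580563) − 1) = 10.381344
T_max/T_min = cosh(S/(2a)) = 2.531774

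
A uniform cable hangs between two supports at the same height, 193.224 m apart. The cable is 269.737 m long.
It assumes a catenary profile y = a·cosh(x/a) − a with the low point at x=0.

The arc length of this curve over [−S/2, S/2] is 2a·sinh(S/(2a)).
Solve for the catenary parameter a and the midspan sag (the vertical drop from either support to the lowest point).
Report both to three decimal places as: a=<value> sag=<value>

a=66.107 sag=84.092

seed: a₀ = √(S³/(24(L−S))) = √(193.224³/(24·76.513)) = 62.678467
iter 1: u=1.541391  f(a)=+9.621e+00  f'(a)=-3.073e+00  a ← 62.678467 − (+9.621e+00/-3.073e+00) = 65.809276
iter 2: u=1.468061  f(a)=+7.678e-01  f'(a)=-2.600e+00  a ← 65.809276 − (+7.678e-01/-2.600e+00) = 66.104558
iter 3: u=1.461503  f(a)=+5.828e-03  f'(a)=-2.561e+00  a ← 66.104558 − (+5.828e-03/-2.561e+00) = 66.106834
iter 4: u=1.461453  f(a)=+3.414e-07  f'(a)=-2.561e+00  a ← 66.106834 − (+3.414e-07/-2.561e+00) = 66.106834
iter 5: u=1.461453  f(a)=+0.000e+00  f'(a)=-2.561e+00  a ← 66.106834 − (+0.000e+00/-2.561e+00) = 66.106834
converged: |Δa| < 1e-12 after 5 iterations
sag = a·(cosh(S/(2a)) − 1) = 66.106834·(cosh(1.461453) − 1) = 84.091787
T_max/T_min = cosh(S/(2a)) = 2.272059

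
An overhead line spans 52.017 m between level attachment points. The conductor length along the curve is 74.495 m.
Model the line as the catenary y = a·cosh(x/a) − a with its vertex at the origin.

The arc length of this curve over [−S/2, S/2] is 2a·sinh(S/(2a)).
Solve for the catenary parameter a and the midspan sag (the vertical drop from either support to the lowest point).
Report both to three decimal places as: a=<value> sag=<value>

seed: a₀ = √(S³/(24(L−S))) = √(52.017³/(24·22.478)) = 16.152267
iter 1: u=1.610207  f(a)=+3.101e+00  f'(a)=-3.575e+00  a ← 16.152267 − (+3.101e+00/-3.575e+00) = 17.019544
iter 2: u=1.528155  f(a)=+2.672e-01  f'(a)=-2.983e+00  a ← 17.019544 − (+2.672e-01/-2.983e+00) = 17.109127
iter 3: u=1.520154  f(a)=+2.399e-03  f'(a)=-2.930e+00  a ← 17.109127 − (+2.399e-03/-2.930e+00) = 17.109946
iter 4: u=1.520081  f(a)=+1.971e-07  f'(a)=-2.929e+00  a ← 17.109946 − (+1.971e-07/-2.929e+00) = 17.109946
iter 5: u=1.520081  f(a)=+0.000e+00  f'(a)=-2.929e+00  a ← 17.109946 − (+0.000e+00/-2.929e+00) = 17.109946
converged: |Δa| < 1e-12 after 5 iterations
sag = a·(cosh(S/(2a)) − 1) = 17.109946·(cosh(1.520081) − 1) = 23.879400
T_max/T_min = cosh(S/(2a)) = 2.395644

a=17.110 sag=23.879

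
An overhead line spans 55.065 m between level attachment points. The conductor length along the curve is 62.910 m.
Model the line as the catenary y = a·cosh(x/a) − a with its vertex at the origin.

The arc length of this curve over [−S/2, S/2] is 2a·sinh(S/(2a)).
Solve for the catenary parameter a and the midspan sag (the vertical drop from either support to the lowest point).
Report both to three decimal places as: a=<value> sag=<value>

a=30.396 sag=13.346

seed: a₀ = √(S³/(24(L−S))) = √(55.065³/(24·7.845)) = 29.779086
iter 1: u=0.924558  f(a)=+3.422e-01  f'(a)=-5.733e-01  a ← 29.779086 − (+3.422e-01/-5.733e-01) = 30.375974
iter 2: u=0.906391  f(a)=+1.056e-02  f'(a)=-5.384e-01  a ← 30.375974 − (+1.056e-02/-5.384e-01) = 30.395585
iter 3: u=0.905806  f(a)=+1.076e-05  f'(a)=-5.373e-01  a ← 30.395585 − (+1.076e-05/-5.373e-01) = 30.395605
iter 4: u=0.905805  f(a)=+1.121e-11  f'(a)=-5.373e-01  a ← 30.395605 − (+1.121e-11/-5.373e-01) = 30.395605
converged: |Δa| < 1e-12 after 4 iterations
sag = a·(cosh(S/(2a)) − 1) = 30.395605·(cosh(0.905805) − 1) = 13.345792
T_max/T_min = cosh(S/(2a)) = 1.439070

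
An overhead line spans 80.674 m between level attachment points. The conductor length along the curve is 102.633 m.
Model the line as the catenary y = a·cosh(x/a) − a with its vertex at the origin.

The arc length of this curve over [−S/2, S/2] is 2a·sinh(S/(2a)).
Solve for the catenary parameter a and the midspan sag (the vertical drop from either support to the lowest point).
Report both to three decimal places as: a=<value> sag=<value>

a=32.779 sag=28.113

seed: a₀ = √(S³/(24(L−S))) = √(80.674³/(24·21.959)) = 31.563742
iter 1: u=1.277954  f(a)=+1.864e+00  f'(a)=-1.632e+00  a ← 31.563742 − (+1.864e+00/-1.632e+00) = 32.705968
iter 2: u=1.233322  f(a)=+1.060e-01  f'(a)=-1.452e+00  a ← 32.705968 − (+1.060e-01/-1.452e+00) = 32.778985
iter 3: u=1.230575  f(a)=+3.882e-04  f'(a)=-1.441e+00  a ← 32.778985 − (+3.882e-04/-1.441e+00) = 32.779255
iter 4: u=1.230565  f(a)=+5.249e-09  f'(a)=-1.441e+00  a ← 32.779255 − (+5.249e-09/-1.441e+00) = 32.779255
iter 5: u=1.230565  f(a)=+0.000e+00  f'(a)=-1.441e+00  a ← 32.779255 − (+0.000e+00/-1.441e+00) = 32.779255
converged: |Δa| < 1e-12 after 5 iterations
sag = a·(cosh(S/(2a)) − 1) = 32.779255·(cosh(1.230565) − 1) = 28.112967
T_max/T_min = cosh(S/(2a)) = 1.857645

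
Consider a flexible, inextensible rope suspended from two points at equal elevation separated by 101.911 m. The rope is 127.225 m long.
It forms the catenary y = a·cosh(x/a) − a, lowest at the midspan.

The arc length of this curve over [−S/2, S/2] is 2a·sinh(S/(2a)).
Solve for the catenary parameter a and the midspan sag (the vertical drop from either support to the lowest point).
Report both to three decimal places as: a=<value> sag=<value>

seed: a₀ = √(S³/(24(L−S))) = √(101.911³/(24·25.314)) = 41.739341
iter 1: u=1.220803  f(a)=+1.955e+00  f'(a)=-1.404e+00  a ← 41.739341 − (+1.955e+00/-1.404e+00) = 43.131944
iter 2: u=1.181387  f(a)=+1.021e-01  f'(a)=-1.260e+00  a ← 43.131944 − (+1.021e-01/-1.260e+00) = 43.212935
iter 3: u=1.179172  f(a)=+3.124e-04  f'(a)=-1.253e+00  a ← 43.212935 − (+3.124e-04/-1.253e+00) = 43.213184
iter 4: u=1.179166  f(a)=+2.946e-09  f'(a)=-1.253e+00  a ← 43.213184 − (+2.946e-09/-1.253e+00) = 43.213184
iter 5: u=1.179166  f(a)=-1.421e-14  f'(a)=-1.253e+00  a ← 43.213184 − (-1.421e-14/-1.253e+00) = 43.213184
converged: |Δa| < 1e-12 after 5 iterations
sag = a·(cosh(S/(2a)) − 1) = 43.213184·(cosh(1.179166) − 1) = 33.688893
T_max/T_min = cosh(S/(2a)) = 1.779598

a=43.213 sag=33.689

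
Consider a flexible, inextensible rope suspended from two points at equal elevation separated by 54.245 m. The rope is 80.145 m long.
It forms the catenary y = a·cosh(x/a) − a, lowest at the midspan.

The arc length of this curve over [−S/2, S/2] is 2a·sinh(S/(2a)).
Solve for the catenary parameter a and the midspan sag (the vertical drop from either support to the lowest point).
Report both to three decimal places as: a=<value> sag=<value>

seed: a₀ = √(S³/(24(L−S))) = √(54.245³/(24·25.900)) = 16.024485
iter 1: u=1.692566  f(a)=+3.973e+00  f'(a)=-4.259e+00  a ← 16.024485 − (+3.973e+00/-4.259e+00) = 16.957495
iter 2: u=1.599440  f(a)=+3.734e-01  f'(a)=-3.492e+00  a ← 16.957495 − (+3.734e-01/-3.492e+00) = 17.064423
iter 3: u=1.589418  f(a)=+4.055e-03  f'(a)=-3.417e+00  a ← 17.064423 − (+4.055e-03/-3.417e+00) = 17.065610
iter 4: u=1.589307  f(a)=+4.895e-07  f'(a)=-3.416e+00  a ← 17.065610 − (+4.895e-07/-3.416e+00) = 17.065610
iter 5: u=1.589307  f(a)=+0.000e+00  f'(a)=-3.416e+00  a ← 17.065610 − (+0.000e+00/-3.416e+00) = 17.065610
converged: |Δa| < 1e-12 after 5 iterations
sag = a·(cosh(S/(2a)) − 1) = 17.065610·(cosh(1.589307) − 1) = 26.489416
T_max/T_min = cosh(S/(2a)) = 2.552210

a=17.066 sag=26.489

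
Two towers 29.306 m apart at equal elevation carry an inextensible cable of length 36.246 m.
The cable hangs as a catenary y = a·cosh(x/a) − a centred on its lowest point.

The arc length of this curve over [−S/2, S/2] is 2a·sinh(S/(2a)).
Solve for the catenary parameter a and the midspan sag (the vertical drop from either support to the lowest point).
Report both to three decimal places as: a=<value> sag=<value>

a=12.708 sag=9.427

seed: a₀ = √(S³/(24(L−S))) = √(29.306³/(24·6.940)) = 12.292762
iter 1: u=1.192002  f(a)=+5.101e-01  f'(a)=-1.298e+00  a ← 12.292762 − (+5.101e-01/-1.298e+00) = 12.685743
iter 2: u=1.155076  f(a)=+2.548e-02  f'(a)=-1.171e+00  a ← 12.685743 − (+2.548e-02/-1.171e+00) = 12.707499
iter 3: u=1.153099  f(a)=+7.099e-05  f'(a)=-1.165e+00  a ← 12.707499 − (+7.099e-05/-1.165e+00) = 12.707560
iter 4: u=1.153093  f(a)=+5.544e-10  f'(a)=-1.165e+00  a ← 12.707560 − (+5.544e-10/-1.165e+00) = 12.707560
iter 5: u=1.153093  f(a)=+7.105e-15  f'(a)=-1.165e+00  a ← 12.707560 − (+7.105e-15/-1.165e+00) = 12.707560
converged: |Δa| < 1e-12 after 5 iterations
sag = a·(cosh(S/(2a)) − 1) = 12.707560·(cosh(1.153093) − 1) = 9.426694
T_max/T_min = cosh(S/(2a)) = 1.741818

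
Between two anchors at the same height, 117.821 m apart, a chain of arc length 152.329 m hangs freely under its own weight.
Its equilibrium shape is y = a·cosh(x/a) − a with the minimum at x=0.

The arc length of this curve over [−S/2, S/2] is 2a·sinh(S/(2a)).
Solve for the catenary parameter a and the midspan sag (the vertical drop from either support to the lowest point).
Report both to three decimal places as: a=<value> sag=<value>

seed: a₀ = √(S³/(24(L−S))) = √(117.821³/(24·34.508)) = 44.439436
iter 1: u=1.325636  f(a)=+3.162e+00  f'(a)=-1.844e+00  a ← 44.439436 − (+3.162e+00/-1.844e+00) = 46.154553
iter 2: u=1.276375  f(a)=+1.923e-01  f'(a)=-1.626e+00  a ← 46.154553 − (+1.923e-01/-1.626e+00) = 46.272830
iter 3: u=1.273112  f(a)=+8.128e-04  f'(a)=-1.612e+00  a ← 46.272830 − (+8.128e-04/-1.612e+00) = 46.273334
iter 4: u=1.273098  f(a)=+1.466e-08  f'(a)=-1.612e+00  a ← 46.273334 − (+1.466e-08/-1.612e+00) = 46.273334
iter 5: u=1.273098  f(a)=-2.842e-14  f'(a)=-1.612e+00  a ← 46.273334 − (-2.842e-14/-1.612e+00) = 46.273334
converged: |Δa| < 1e-12 after 5 iterations
sag = a·(cosh(S/(2a)) − 1) = 46.273334·(cosh(1.273098) − 1) = 42.845982
T_max/T_min = cosh(S/(2a)) = 1.925932

a=46.273 sag=42.846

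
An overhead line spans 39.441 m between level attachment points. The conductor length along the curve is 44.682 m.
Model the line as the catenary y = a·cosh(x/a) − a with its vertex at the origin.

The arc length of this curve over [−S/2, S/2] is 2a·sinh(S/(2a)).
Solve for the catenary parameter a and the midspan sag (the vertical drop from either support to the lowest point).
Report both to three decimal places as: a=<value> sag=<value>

seed: a₀ = √(S³/(24(L−S))) = √(39.441³/(24·5.241)) = 22.085599
iter 1: u=0.892912  f(a)=+2.129e-01  f'(a)=-5.135e-01  a ← 22.085599 − (+2.129e-01/-5.135e-01) = 22.500250
iter 2: u=0.876457  f(a)=+6.145e-03  f'(a)=-4.843e-01  a ← 22.500250 − (+6.145e-03/-4.843e-01) = 22.512939
iter 3: u=0.875963  f(a)=+5.454e-06  f'(a)=-4.834e-01  a ← 22.512939 − (+5.454e-06/-4.834e-01) = 22.512950
iter 4: u=0.875963  f(a)=+4.299e-12  f'(a)=-4.834e-01  a ← 22.512950 − (+4.299e-12/-4.834e-01) = 22.512950
converged: |Δa| < 1e-12 after 4 iterations
sag = a·(cosh(S/(2a)) − 1) = 22.512950·(cosh(0.875963) − 1) = 9.203815
T_max/T_min = cosh(S/(2a)) = 1.408823

a=22.513 sag=9.204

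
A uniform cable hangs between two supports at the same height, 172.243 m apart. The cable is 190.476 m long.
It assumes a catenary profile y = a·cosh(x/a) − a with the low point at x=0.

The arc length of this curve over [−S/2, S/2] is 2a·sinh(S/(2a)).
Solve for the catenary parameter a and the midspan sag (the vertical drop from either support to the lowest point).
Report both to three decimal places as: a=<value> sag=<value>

seed: a₀ = √(S³/(24(L−S))) = √(172.243³/(24·18.233)) = 108.063165
iter 1: u=0.796955  f(a)=+5.879e-01  f'(a)=-3.594e-01  a ← 108.063165 − (+5.879e-01/-3.594e-01) = 109.698939
iter 2: u=0.785071  f(a)=+1.361e-02  f'(a)=-3.429e-01  a ← 109.698939 − (+1.361e-02/-3.429e-01) = 109.738641
iter 3: u=0.784787  f(a)=+7.685e-06  f'(a)=-3.425e-01  a ← 109.738641 − (+7.685e-06/-3.425e-01) = 109.738664
iter 4: u=0.784787  f(a)=+2.444e-12  f'(a)=-3.425e-01  a ← 109.738664 − (+2.444e-12/-3.425e-01) = 109.738664
converged: |Δa| < 1e-12 after 4 iterations
sag = a·(cosh(S/(2a)) − 1) = 109.738664·(cosh(0.784787) − 1) = 35.563955
T_max/T_min = cosh(S/(2a)) = 1.324079

a=109.739 sag=35.564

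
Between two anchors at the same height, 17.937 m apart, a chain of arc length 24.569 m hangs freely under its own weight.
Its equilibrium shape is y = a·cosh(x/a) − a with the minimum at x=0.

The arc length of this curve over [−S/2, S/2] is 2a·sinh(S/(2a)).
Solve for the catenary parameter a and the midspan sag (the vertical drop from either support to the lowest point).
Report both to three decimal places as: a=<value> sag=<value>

seed: a₀ = √(S³/(24(L−S))) = √(17.937³/(24·6.632)) = 6.021391
iter 1: u=1.489440  f(a)=+7.757e-01  f'(a)=-2.732e+00  a ← 6.021391 − (+7.757e-01/-2.732e+00) = 6.305342
iter 2: u=1.422365  f(a)=+5.825e-02  f'(a)=-2.336e+00  a ← 6.305342 − (+5.825e-02/-2.336e+00) = 6.330280
iter 3: u=1.416762  f(a)=+3.873e-04  f'(a)=-2.305e+00  a ← 6.330280 − (+3.873e-04/-2.305e+00) = 6.330448
iter 4: u=1.416724  f(a)=+1.738e-08  f'(a)=-2.304e+00  a ← 6.330448 − (+1.738e-08/-2.304e+00) = 6.330448
iter 5: u=1.416724  f(a)=+0.000e+00  f'(a)=-2.304e+00  a ← 6.330448 − (+0.000e+00/-2.304e+00) = 6.330448
converged: |Δa| < 1e-12 after 5 iterations
sag = a·(cosh(S/(2a)) − 1) = 6.330448·(cosh(1.416724) − 1) = 7.489231
T_max/T_min = cosh(S/(2a)) = 2.183049

a=6.330 sag=7.489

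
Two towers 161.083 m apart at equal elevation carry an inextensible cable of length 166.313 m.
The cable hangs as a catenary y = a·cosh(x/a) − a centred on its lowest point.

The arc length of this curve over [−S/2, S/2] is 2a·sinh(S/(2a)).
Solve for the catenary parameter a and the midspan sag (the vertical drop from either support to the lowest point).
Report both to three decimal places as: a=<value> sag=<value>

a=183.363 sag=17.975

seed: a₀ = √(S³/(24(L−S))) = √(161.083³/(24·5.230)) = 182.481188
iter 1: u=0.441369  f(a)=+5.118e-02  f'(a)=-5.845e-02  a ← 182.481188 − (+5.118e-02/-5.845e-02) = 183.356856
iter 2: u=0.439261  f(a)=+3.707e-04  f'(a)=-5.760e-02  a ← 183.356856 − (+3.707e-04/-5.760e-02) = 183.363292
iter 3: u=0.439245  f(a)=+1.977e-08  f'(a)=-5.760e-02  a ← 183.363292 − (+1.977e-08/-5.760e-02) = 183.363292
iter 4: u=0.439245  f(a)=+2.842e-14  f'(a)=-5.760e-02  a ← 183.363292 − (+2.842e-14/-5.760e-02) = 183.363292
converged: |Δa| < 1e-12 after 4 iterations
sag = a·(cosh(S/(2a)) − 1) = 183.363292·(cosh(0.439245) − 1) = 17.974981
T_max/T_min = cosh(S/(2a)) = 1.098029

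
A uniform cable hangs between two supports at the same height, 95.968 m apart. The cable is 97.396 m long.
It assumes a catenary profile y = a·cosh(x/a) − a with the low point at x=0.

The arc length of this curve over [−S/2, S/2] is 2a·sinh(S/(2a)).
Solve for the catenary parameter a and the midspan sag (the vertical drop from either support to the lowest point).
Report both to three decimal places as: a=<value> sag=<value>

a=160.948 sag=7.206

seed: a₀ = √(S³/(24(L−S))) = √(95.968³/(24·1.428)) = 160.590534
iter 1: u=0.298797  f(a)=+6.388e-03  f'(a)=-1.794e-02  a ← 160.590534 − (+6.388e-03/-1.794e-02) = 160.946545
iter 2: u=0.298136  f(a)=+2.131e-05  f'(a)=-1.782e-02  a ← 160.946545 − (+2.131e-05/-1.782e-02) = 160.947740
iter 3: u=0.298134  f(a)=+2.387e-10  f'(a)=-1.782e-02  a ← 160.947740 − (+2.387e-10/-1.782e-02) = 160.947740
iter 4: u=0.298134  f(a)=+0.000e+00  f'(a)=-1.782e-02  a ← 160.947740 − (+0.000e+00/-1.782e-02) = 160.947740
converged: |Δa| < 1e-12 after 4 iterations
sag = a·(cosh(S/(2a)) − 1) = 160.947740·(cosh(0.298134) − 1) = 7.205970
T_max/T_min = cosh(S/(2a)) = 1.044772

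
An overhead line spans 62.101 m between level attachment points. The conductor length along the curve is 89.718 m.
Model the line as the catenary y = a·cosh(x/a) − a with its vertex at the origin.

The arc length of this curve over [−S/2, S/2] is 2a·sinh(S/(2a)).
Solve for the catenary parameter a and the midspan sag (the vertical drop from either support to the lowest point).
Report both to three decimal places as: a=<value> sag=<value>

seed: a₀ = √(S³/(24(L−S))) = √(62.101³/(24·27.617)) = 19.008770
iter 1: u=1.633483  f(a)=+3.927e+00  f'(a)=-3.759e+00  a ← 19.008770 − (+3.927e+00/-3.759e+00) = 20.053669
iter 2: u=1.548370  f(a)=+3.471e-01  f'(a)=-3.121e+00  a ← 20.053669 − (+3.471e-01/-3.121e+00) = 20.164874
iter 3: u=1.539831  f(a)=+3.291e-03  f'(a)=-3.062e+00  a ← 20.164874 − (+3.291e-03/-3.062e+00) = 20.165949
iter 4: u=1.539749  f(a)=+3.022e-07  f'(a)=-3.062e+00  a ← 20.165949 − (+3.022e-07/-3.062e+00) = 20.165949
iter 5: u=1.539749  f(a)=+0.000e+00  f'(a)=-3.062e+00  a ← 20.165949 − (+0.000e+00/-3.062e+00) = 20.165949
converged: |Δa| < 1e-12 after 5 iterations
sag = a·(cosh(S/(2a)) − 1) = 20.165949·(cosh(1.539749) − 1) = 29.017335
T_max/T_min = cosh(S/(2a)) = 2.438927

a=20.166 sag=29.017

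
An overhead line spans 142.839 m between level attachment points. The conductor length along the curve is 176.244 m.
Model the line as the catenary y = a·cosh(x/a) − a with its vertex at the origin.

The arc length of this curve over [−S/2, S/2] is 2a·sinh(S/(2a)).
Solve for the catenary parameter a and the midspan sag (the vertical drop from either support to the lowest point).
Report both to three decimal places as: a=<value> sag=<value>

seed: a₀ = √(S³/(24(L−S))) = √(142.839³/(24·33.405)) = 60.291882
iter 1: u=1.184562  f(a)=+2.424e+00  f'(a)=-1.272e+00  a ← 60.291882 − (+2.424e+00/-1.272e+00) = 62.197772
iter 2: u=1.148265  f(a)=+1.197e-01  f'(a)=-1.149e+00  a ← 62.197772 − (+1.197e-01/-1.149e+00) = 62.301931
iter 3: u=1.146345  f(a)=+3.253e-04  f'(a)=-1.143e+00  a ← 62.301931 − (+3.253e-04/-1.143e+00) = 62.302215
iter 4: u=1.146340  f(a)=+2.418e-09  f'(a)=-1.143e+00  a ← 62.302215 − (+2.418e-09/-1.143e+00) = 62.302215
iter 5: u=1.146340  f(a)=+0.000e+00  f'(a)=-1.143e+00  a ← 62.302215 − (+0.000e+00/-1.143e+00) = 62.302215
converged: |Δa| < 1e-12 after 5 iterations
sag = a·(cosh(S/(2a)) − 1) = 62.302215·(cosh(1.146340) − 1) = 45.619297
T_max/T_min = cosh(S/(2a)) = 1.732226

a=62.302 sag=45.619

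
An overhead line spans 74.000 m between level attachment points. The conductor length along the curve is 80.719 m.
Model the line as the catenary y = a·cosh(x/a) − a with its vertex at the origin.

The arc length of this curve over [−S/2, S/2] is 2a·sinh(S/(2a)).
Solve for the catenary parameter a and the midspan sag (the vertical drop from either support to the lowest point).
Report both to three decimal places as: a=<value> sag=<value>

a=50.798 sag=14.081

seed: a₀ = √(S³/(24(L−S))) = √(74.000³/(24·6.719)) = 50.129069
iter 1: u=0.738095  f(a)=+1.854e-01  f'(a)=-2.830e-01  a ← 50.129069 − (+1.854e-01/-2.830e-01) = 50.784330
iter 2: u=0.728571  f(a)=+3.698e-03  f'(a)=-2.718e-01  a ← 50.784330 − (+3.698e-03/-2.718e-01) = 50.797938
iter 3: u=0.728376  f(a)=+1.538e-06  f'(a)=-2.715e-01  a ← 50.797938 − (+1.538e-06/-2.715e-01) = 50.797943
iter 4: u=0.728376  f(a)=+2.700e-13  f'(a)=-2.715e-01  a ← 50.797943 − (+2.700e-13/-2.715e-01) = 50.797943
converged: |Δa| < 1e-12 after 4 iterations
sag = a·(cosh(S/(2a)) − 1) = 50.797943·(cosh(0.728376) − 1) = 14.081331
T_max/T_min = cosh(S/(2a)) = 1.277203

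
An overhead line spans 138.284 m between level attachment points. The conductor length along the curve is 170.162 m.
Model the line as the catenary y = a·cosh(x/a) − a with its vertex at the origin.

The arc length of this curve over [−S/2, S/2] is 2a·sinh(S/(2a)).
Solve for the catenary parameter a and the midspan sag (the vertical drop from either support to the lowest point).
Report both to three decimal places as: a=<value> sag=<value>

a=60.724 sag=43.804

seed: a₀ = √(S³/(24(L−S))) = √(138.284³/(24·31.878)) = 58.790445
iter 1: u=1.176075  f(a)=+2.279e+00  f'(a)=-1.242e+00  a ← 58.790445 − (+2.279e+00/-1.242e+00) = 60.624994
iter 2: u=1.140487  f(a)=+1.110e-01  f'(a)=-1.124e+00  a ← 60.624994 − (+1.110e-01/-1.124e+00) = 60.723778
iter 3: u=1.138631  f(a)=+2.933e-04  f'(a)=-1.118e+00  a ← 60.723778 − (+2.933e-04/-1.118e+00) = 60.724040
iter 4: u=1.138626  f(a)=+2.060e-09  f'(a)=-1.118e+00  a ← 60.724040 − (+2.060e-09/-1.118e+00) = 60.724040
iter 5: u=1.138626  f(a)=+2.842e-14  f'(a)=-1.118e+00  a ← 60.724040 − (+2.842e-14/-1.118e+00) = 60.724040
converged: |Δa| < 1e-12 after 5 iterations
sag = a·(cosh(S/(2a)) − 1) = 60.724040·(cosh(1.138626) − 1) = 43.804356
T_max/T_min = cosh(S/(2a)) = 1.721368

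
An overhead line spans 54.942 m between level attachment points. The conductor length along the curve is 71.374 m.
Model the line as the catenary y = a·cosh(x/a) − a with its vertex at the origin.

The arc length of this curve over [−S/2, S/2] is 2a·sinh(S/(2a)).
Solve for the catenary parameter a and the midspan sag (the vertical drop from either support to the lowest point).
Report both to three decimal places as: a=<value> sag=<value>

a=21.370 sag=20.226

seed: a₀ = √(S³/(24(L−S))) = √(54.942³/(24·16.432)) = 20.507176
iter 1: u=1.339580  f(a)=+1.539e+00  f'(a)=-1.909e+00  a ← 20.507176 − (+1.539e+00/-1.909e+00) = 21.313239
iter 2: u=1.288917  f(a)=+9.539e-02  f'(a)=-1.679e+00  a ← 21.313239 − (+9.539e-02/-1.679e+00) = 21.370044
iter 3: u=1.285491  f(a)=+4.200e-04  f'(a)=-1.664e+00  a ← 21.370044 − (+4.200e-04/-1.664e+00) = 21.370296
iter 4: u=1.285476  f(a)=+8.224e-09  f'(a)=-1.664e+00  a ← 21.370296 − (+8.224e-09/-1.664e+00) = 21.370296
iter 5: u=1.285476  f(a)=-1.421e-14  f'(a)=-1.664e+00  a ← 21.370296 − (-1.421e-14/-1.664e+00) = 21.370296
converged: |Δa| < 1e-12 after 5 iterations
sag = a·(cosh(S/(2a)) − 1) = 21.370296·(cosh(1.285476) − 1) = 20.225996
T_max/T_min = cosh(S/(2a)) = 1.946454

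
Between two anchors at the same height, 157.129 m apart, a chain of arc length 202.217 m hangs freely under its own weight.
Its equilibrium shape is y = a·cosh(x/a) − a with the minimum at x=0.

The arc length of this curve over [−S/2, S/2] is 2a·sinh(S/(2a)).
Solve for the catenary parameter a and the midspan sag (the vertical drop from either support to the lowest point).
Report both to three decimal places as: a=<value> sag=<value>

seed: a₀ = √(S³/(24(L−S))) = √(157.129³/(24·45.088)) = 59.875398
iter 1: u=1.312133  f(a)=+4.044e+00  f'(a)=-1.782e+00  a ← 59.875398 − (+4.044e+00/-1.782e+00) = 62.145188
iter 2: u=1.264209  f(a)=+2.413e-01  f'(a)=-1.575e+00  a ← 62.145188 − (+2.413e-01/-1.575e+00) = 62.298432
iter 3: u=1.261099  f(a)=+9.802e-04  f'(a)=-1.562e+00  a ← 62.298432 − (+9.802e-04/-1.562e+00) = 62.299060
iter 4: u=1.261086  f(a)=+1.631e-08  f'(a)=-1.562e+00  a ← 62.299060 − (+1.631e-08/-1.562e+00) = 62.299060
iter 5: u=1.261086  f(a)=+0.000e+00  f'(a)=-1.562e+00  a ← 62.299060 − (+0.000e+00/-1.562e+00) = 62.299060
converged: |Δa| < 1e-12 after 5 iterations
sag = a·(cosh(S/(2a)) − 1) = 62.299060·(cosh(1.261086) − 1) = 56.461631
T_max/T_min = cosh(S/(2a)) = 1.906300

a=62.299 sag=56.462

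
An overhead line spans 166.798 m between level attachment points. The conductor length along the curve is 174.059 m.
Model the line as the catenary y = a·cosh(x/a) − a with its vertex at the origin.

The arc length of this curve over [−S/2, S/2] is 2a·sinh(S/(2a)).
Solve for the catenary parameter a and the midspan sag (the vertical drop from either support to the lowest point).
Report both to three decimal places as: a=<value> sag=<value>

a=164.241 sag=21.633

seed: a₀ = √(S³/(24(L−S))) = √(166.798³/(24·7.261)) = 163.185820
iter 1: u=0.511068  f(a)=+9.542e-02  f'(a)=-9.134e-02  a ← 163.185820 − (+9.542e-02/-9.134e-02) = 164.230493
iter 2: u=0.507817  f(a)=+9.240e-04  f'(a)=-8.958e-02  a ← 164.230493 − (+9.240e-04/-8.958e-02) = 164.240808
iter 3: u=0.507785  f(a)=+8.854e-08  f'(a)=-8.956e-02  a ← 164.240808 − (+8.854e-08/-8.956e-02) = 164.240809
iter 4: u=0.507785  f(a)=+0.000e+00  f'(a)=-8.956e-02  a ← 164.240809 − (+0.000e+00/-8.956e-02) = 164.240809
converged: |Δa| < 1e-12 after 4 iterations
sag = a·(cosh(S/(2a)) − 1) = 164.240809·(cosh(0.507785) − 1) = 21.633281
T_max/T_min = cosh(S/(2a)) = 1.131717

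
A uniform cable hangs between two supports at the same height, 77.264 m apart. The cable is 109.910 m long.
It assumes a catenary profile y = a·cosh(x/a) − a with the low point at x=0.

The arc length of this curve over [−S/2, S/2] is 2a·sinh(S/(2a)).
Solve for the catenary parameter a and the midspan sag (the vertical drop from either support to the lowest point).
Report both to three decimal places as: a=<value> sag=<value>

seed: a₀ = √(S³/(24(L−S))) = √(77.264³/(24·32.646)) = 24.263038
iter 1: u=1.592216  f(a)=+4.397e+00  f'(a)=-3.438e+00  a ← 24.263038 − (+4.397e+00/-3.438e+00) = 25.541964
iter 2: u=1.512491  f(a)=+3.716e-01  f'(a)=-2.879e+00  a ← 25.541964 − (+3.716e-01/-2.879e+00) = 25.671012
iter 3: u=1.504888  f(a)=+3.195e-03  f'(a)=-2.830e+00  a ← 25.671012 − (+3.195e-03/-2.830e+00) = 25.672141
iter 4: u=1.504822  f(a)=+2.407e-07  f'(a)=-2.830e+00  a ← 25.672141 − (+2.407e-07/-2.830e+00) = 25.672141
iter 5: u=1.504822  f(a)=+0.000e+00  f'(a)=-2.830e+00  a ← 25.672141 − (+0.000e+00/-2.830e+00) = 25.672141
converged: |Δa| < 1e-12 after 5 iterations
sag = a·(cosh(S/(2a)) − 1) = 25.672141·(cosh(1.504822) − 1) = 34.983533
T_max/T_min = cosh(S/(2a)) = 2.362704

a=25.672 sag=34.984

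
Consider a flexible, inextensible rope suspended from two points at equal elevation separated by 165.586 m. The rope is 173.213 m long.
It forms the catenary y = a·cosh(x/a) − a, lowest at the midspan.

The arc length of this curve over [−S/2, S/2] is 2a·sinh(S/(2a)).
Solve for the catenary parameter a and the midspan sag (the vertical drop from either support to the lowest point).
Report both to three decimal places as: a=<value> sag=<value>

seed: a₀ = √(S³/(24(L−S))) = √(165.586³/(24·7.627)) = 157.489980
iter 1: u=0.525703  f(a)=+1.061e-01  f'(a)=-9.956e-02  a ← 157.489980 − (+1.061e-01/-9.956e-02) = 158.555541
iter 2: u=0.522170  f(a)=+1.086e-03  f'(a)=-9.753e-02  a ← 158.555541 − (+1.086e-03/-9.753e-02) = 158.566679
iter 3: u=0.522134  f(a)=+1.165e-07  f'(a)=-9.751e-02  a ← 158.566679 − (+1.165e-07/-9.751e-02) = 158.566681
iter 4: u=0.522134  f(a)=-2.842e-14  f'(a)=-9.751e-02  a ← 158.566681 − (-2.842e-14/-9.751e-02) = 158.566681
converged: |Δa| < 1e-12 after 4 iterations
sag = a·(cosh(S/(2a)) − 1) = 158.566681·(cosh(0.522134) − 1) = 22.110042
T_max/T_min = cosh(S/(2a)) = 1.139437

a=158.567 sag=22.110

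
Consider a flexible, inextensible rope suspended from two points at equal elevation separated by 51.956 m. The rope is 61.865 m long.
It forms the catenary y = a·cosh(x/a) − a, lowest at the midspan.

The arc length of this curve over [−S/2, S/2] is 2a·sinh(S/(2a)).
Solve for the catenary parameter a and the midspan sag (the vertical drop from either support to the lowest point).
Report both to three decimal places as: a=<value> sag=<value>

a=24.951 sag=14.790

seed: a₀ = √(S³/(24(L−S))) = √(51.956³/(24·9.909)) = 24.284716
iter 1: u=1.069726  f(a)=+5.826e-01  f'(a)=-9.134e-01  a ← 24.284716 − (+5.826e-01/-9.134e-01) = 24.922637
iter 2: u=1.042346  f(a)=+2.375e-02  f'(a)=-8.403e-01  a ← 24.922637 − (+2.375e-02/-8.403e-01) = 24.950898
iter 3: u=1.041165  f(a)=+4.316e-05  f'(a)=-8.372e-01  a ← 24.950898 − (+4.316e-05/-8.372e-01) = 24.950950
iter 4: u=1.041163  f(a)=+1.432e-10  f'(a)=-8.372e-01  a ← 24.950950 − (+1.432e-10/-8.372e-01) = 24.950950
iter 5: u=1.041163  f(a)=-7.105e-15  f'(a)=-8.372e-01  a ← 24.950950 − (-7.105e-15/-8.372e-01) = 24.950950
converged: |Δa| < 1e-12 after 5 iterations
sag = a·(cosh(S/(2a)) − 1) = 24.950950·(cosh(1.041163) − 1) = 14.790332
T_max/T_min = cosh(S/(2a)) = 1.592776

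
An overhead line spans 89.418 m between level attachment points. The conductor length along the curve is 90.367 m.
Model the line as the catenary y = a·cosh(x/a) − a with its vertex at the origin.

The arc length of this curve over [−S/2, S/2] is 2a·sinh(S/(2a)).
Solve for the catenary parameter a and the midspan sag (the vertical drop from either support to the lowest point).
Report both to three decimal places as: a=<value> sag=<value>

seed: a₀ = √(S³/(24(L−S))) = √(89.418³/(24·0.949)) = 177.173474
iter 1: u=0.252346  f(a)=+3.026e-03  f'(a)=-1.078e-02  a ← 177.173474 − (+3.026e-03/-1.078e-02) = 177.454164
iter 2: u=0.251947  f(a)=+7.206e-06  f'(a)=-1.073e-02  a ← 177.454164 − (+7.206e-06/-1.073e-02) = 177.454835
iter 3: u=0.251946  f(a)=+4.110e-11  f'(a)=-1.073e-02  a ← 177.454835 − (+4.110e-11/-1.073e-02) = 177.454835
iter 4: u=0.251946  f(a)=-1.421e-14  f'(a)=-1.073e-02  a ← 177.454835 − (-1.421e-14/-1.073e-02) = 177.454835
converged: |Δa| < 1e-12 after 4 iterations
sag = a·(cosh(S/(2a)) − 1) = 177.454835·(cosh(0.251946) − 1) = 5.661978
T_max/T_min = cosh(S/(2a)) = 1.031907

a=177.455 sag=5.662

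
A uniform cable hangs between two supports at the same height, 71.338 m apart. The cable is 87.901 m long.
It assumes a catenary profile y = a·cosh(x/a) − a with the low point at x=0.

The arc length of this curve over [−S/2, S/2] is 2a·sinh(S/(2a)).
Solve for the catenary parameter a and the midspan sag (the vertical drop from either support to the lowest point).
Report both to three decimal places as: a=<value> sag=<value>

seed: a₀ = √(S³/(24(L−S))) = √(71.338³/(24·16.563)) = 30.220822
iter 1: u=1.180279  f(a)=+1.193e+00  f'(a)=-1.257e+00  a ← 30.220822 − (+1.193e+00/-1.257e+00) = 31.169932
iter 2: u=1.144340  f(a)=+5.849e-02  f'(a)=-1.136e+00  a ← 31.169932 − (+5.849e-02/-1.136e+00) = 31.221416
iter 3: u=1.142453  f(a)=+1.567e-04  f'(a)=-1.130e+00  a ← 31.221416 − (+1.567e-04/-1.130e+00) = 31.221555
iter 4: u=1.142448  f(a)=+1.132e-09  f'(a)=-1.130e+00  a ← 31.221555 − (+1.132e-09/-1.130e+00) = 31.221555
iter 5: u=1.142448  f(a)=+0.000e+00  f'(a)=-1.130e+00  a ← 31.221555 − (+0.000e+00/-1.130e+00) = 31.221555
converged: |Δa| < 1e-12 after 5 iterations
sag = a·(cosh(S/(2a)) − 1) = 31.221555·(cosh(1.142448) − 1) = 22.689779
T_max/T_min = cosh(S/(2a)) = 1.726734

a=31.222 sag=22.690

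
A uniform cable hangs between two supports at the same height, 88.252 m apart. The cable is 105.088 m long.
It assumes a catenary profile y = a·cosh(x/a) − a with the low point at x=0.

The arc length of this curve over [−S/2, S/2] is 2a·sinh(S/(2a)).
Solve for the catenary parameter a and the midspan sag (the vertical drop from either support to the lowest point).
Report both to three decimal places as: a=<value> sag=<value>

a=42.376 sag=25.127

seed: a₀ = √(S³/(24(L−S))) = √(88.252³/(24·16.836)) = 41.244093
iter 1: u=1.069874  f(a)=+9.902e-01  f'(a)=-9.138e-01  a ← 41.244093 − (+9.902e-01/-9.138e-01) = 42.327784
iter 2: u=1.042483  f(a)=+4.037e-02  f'(a)=-8.406e-01  a ← 42.327784 − (+4.037e-02/-8.406e-01) = 42.375808
iter 3: u=1.041302  f(a)=+7.341e-05  f'(a)=-8.376e-01  a ← 42.375808 − (+7.341e-05/-8.376e-01) = 42.375896
iter 4: u=1.041300  f(a)=+2.438e-10  f'(a)=-8.376e-01  a ← 42.375896 − (+2.438e-10/-8.376e-01) = 42.375896
iter 5: u=1.041300  f(a)=+1.421e-14  f'(a)=-8.376e-01  a ← 42.375896 − (+1.421e-14/-8.376e-01) = 42.375896
converged: |Δa| < 1e-12 after 5 iterations
sag = a·(cosh(S/(2a)) − 1) = 42.375896·(cosh(1.041300) − 1) = 25.126612
T_max/T_min = cosh(S/(2a)) = 1.592946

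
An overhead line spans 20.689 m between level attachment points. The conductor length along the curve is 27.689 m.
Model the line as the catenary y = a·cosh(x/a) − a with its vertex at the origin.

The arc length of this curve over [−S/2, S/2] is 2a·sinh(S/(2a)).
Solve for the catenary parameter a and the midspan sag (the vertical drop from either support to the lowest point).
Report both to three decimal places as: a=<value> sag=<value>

seed: a₀ = √(S³/(24(L−S))) = √(20.689³/(24·7.000)) = 7.260301
iter 1: u=1.424803  f(a)=+7.459e-01  f'(a)=-2.349e+00  a ← 7.260301 − (+7.459e-01/-2.349e+00) = 7.577789
iter 2: u=1.365108  f(a)=+5.171e-02  f'(a)=-2.034e+00  a ← 7.577789 − (+5.171e-02/-2.034e+00) = 7.603217
iter 3: u=1.360543  f(a)=+2.896e-04  f'(a)=-2.011e+00  a ← 7.603217 − (+2.896e-04/-2.011e+00) = 7.603361
iter 4: u=1.360517  f(a)=+9.191e-09  f'(a)=-2.011e+00  a ← 7.603361 − (+9.191e-09/-2.011e+00) = 7.603361
iter 5: u=1.360517  f(a)=-7.105e-15  f'(a)=-2.011e+00  a ← 7.603361 − (-7.105e-15/-2.011e+00) = 7.603361
converged: |Δa| < 1e-12 after 5 iterations
sag = a·(cosh(S/(2a)) − 1) = 7.603361·(cosh(1.360517) − 1) = 8.191615
T_max/T_min = cosh(S/(2a)) = 2.077368

a=7.603 sag=8.192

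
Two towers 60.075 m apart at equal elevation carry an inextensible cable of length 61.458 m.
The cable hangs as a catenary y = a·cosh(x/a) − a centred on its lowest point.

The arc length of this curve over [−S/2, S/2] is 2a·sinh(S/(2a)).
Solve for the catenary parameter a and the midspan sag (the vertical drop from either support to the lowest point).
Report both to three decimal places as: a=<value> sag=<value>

a=81.099 sag=5.627

seed: a₀ = √(S³/(24(L−S))) = √(60.075³/(24·1.383)) = 80.820951
iter 1: u=0.371655  f(a)=+9.583e-03  f'(a)=-3.470e-02  a ← 80.820951 − (+9.583e-03/-3.470e-02) = 81.097127
iter 2: u=0.370389  f(a)=+4.934e-05  f'(a)=-3.434e-02  a ← 81.097127 − (+4.934e-05/-3.434e-02) = 81.098564
iter 3: u=0.370383  f(a)=+1.323e-09  f'(a)=-3.434e-02  a ← 81.098564 − (+1.323e-09/-3.434e-02) = 81.098564
iter 4: u=0.370383  f(a)=-7.105e-15  f'(a)=-3.434e-02  a ← 81.098564 − (-7.105e-15/-3.434e-02) = 81.098564
converged: |Δa| < 1e-12 after 4 iterations
sag = a·(cosh(S/(2a)) − 1) = 81.098564·(cosh(0.370383) − 1) = 5.626568
T_max/T_min = cosh(S/(2a)) = 1.069379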